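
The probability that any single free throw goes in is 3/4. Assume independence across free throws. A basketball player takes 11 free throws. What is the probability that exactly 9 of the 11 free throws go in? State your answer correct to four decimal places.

0.2581

X ~ Binomial(n=11, p=0.75).
P(X=9) = C(11,9) · p^9 · (1−p)^2
= 55 · 0.075085 · 0.0625 = 0.258104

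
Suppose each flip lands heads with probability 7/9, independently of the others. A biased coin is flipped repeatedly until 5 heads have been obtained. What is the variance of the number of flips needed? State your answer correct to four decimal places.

1.8367

Y = total flips until the fifth success; negative binomial with r=5, p=0.777778.
Var(Y) = r(1−p)/p² = 5·0.222222 / 0.777778² = 1.836735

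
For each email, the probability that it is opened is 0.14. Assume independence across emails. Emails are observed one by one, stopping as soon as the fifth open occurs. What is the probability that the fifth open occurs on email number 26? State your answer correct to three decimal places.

Y = trial on which the fifth success occurs; negative binomial, r=5, p=0.14.
P(Y=26) = C(25,4) · p^5 · (1−p)^21
= 12650 · 5.3782e-05 · 0.042118 = 0.02865

0.029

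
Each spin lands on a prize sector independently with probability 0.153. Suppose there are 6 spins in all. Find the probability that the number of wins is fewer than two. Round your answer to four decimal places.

X ~ Binomial(6, 0.153); P(X ≤ 1) = Σ C(6,k) p^k (1−p)^(6−k) over k:
  k=0: C(6,0)·0.153^0·0.847^6 = 0.369233
  k=1: C(6,1)·0.153^1·0.847^5 = 0.400184
Total = 0.769417

0.7694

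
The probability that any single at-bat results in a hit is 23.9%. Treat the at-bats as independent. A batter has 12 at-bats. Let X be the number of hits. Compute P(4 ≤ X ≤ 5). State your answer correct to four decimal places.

X ~ Binomial(12, 0.239); P(4 ≤ X ≤ 5) = Σ C(12,k) p^k (1−p)^(12−k) over k:
  k=4: C(12,4)·0.239^4·0.761^8 = 0.181666
  k=5: C(12,5)·0.239^5·0.761^7 = 0.091287
Total = 0.272953

0.2730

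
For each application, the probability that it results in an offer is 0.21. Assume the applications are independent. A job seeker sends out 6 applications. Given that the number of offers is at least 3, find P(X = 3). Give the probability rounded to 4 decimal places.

X ~ Binomial(6, 0.21). Want P(X=3 | X≥3) = P(X=3) / P(X≥3).
P(X=3) = C(6,3)·0.21^3·0.79^3 = 0.091321
P(X≥3) = 1 − 0.243087 − 0.387709 − 0.257655 = 0.111549
Ratio = 0.091321 / 0.111549 = 0.818662

0.8187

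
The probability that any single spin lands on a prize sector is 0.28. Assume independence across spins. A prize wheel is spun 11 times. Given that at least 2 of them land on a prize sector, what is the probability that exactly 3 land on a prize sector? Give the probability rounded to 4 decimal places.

0.3050

X ~ Binomial(11, 0.28). Want P(X=3 | X≥2) = P(X=3) / P(X≥2).
P(X=3) = C(11,3)·0.28^3·0.72^8 = 0.261588
P(X≥2) = 1 − 0.026956 − 0.115312 = 0.857732
Ratio = 0.261588 / 0.857732 = 0.304977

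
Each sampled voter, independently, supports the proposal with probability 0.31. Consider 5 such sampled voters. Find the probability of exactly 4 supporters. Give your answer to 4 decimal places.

0.0319

X ~ Binomial(n=5, p=0.31).
P(X=4) = C(5,4) · p^4 · (1−p)^1
= 5 · 0.0092352 · 0.69 = 0.031861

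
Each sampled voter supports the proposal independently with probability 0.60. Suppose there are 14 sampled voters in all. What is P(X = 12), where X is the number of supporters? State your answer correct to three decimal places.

0.032

X ~ Binomial(n=14, p=0.60).
P(X=12) = C(14,12) · p^12 · (1−p)^2
= 91 · 0.0021768 · 0.16 = 0.03169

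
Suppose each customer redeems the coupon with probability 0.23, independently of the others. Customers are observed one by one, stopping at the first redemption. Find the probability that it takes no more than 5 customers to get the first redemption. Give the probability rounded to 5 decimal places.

0.72932

Y = number of customers to the first success; geometric, p = 0.23.
P(Y ≤ 5) = 1 − (1−p)^5 = 1 − 0.2706784 = 0.7293216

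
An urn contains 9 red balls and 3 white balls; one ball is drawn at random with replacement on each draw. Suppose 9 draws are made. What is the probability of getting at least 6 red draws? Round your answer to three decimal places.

0.834

X ~ Binomial(9, 0.75); P(X ≥ 6) = Σ C(9,k) p^k (1−p)^(9−k) over k:
  k=6: C(9,6)·0.75^6·0.25^3 = 0.23360
  k=7: C(9,7)·0.75^7·0.25^2 = 0.30034
  k=8: C(9,8)·0.75^8·0.25^1 = 0.22525
  k=9: C(9,9)·0.75^9·0.25^0 = 0.07508
Total = 0.83427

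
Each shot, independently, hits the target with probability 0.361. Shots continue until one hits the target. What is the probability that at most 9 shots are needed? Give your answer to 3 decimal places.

0.982

Y = number of shots to the first success; geometric, p = 0.361.
P(Y ≤ 9) = 1 − (1−p)^9 = 1 − 0.01776 = 0.98224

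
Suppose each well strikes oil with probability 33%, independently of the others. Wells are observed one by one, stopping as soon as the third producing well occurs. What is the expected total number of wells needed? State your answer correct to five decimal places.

9.09091

Y = total wells until the third success; negative binomial with r=3, p=0.33.
E[Y] = r / p = 3 / 0.33 = 9.0909091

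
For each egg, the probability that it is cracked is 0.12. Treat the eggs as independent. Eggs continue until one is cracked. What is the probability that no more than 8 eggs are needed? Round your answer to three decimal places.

0.640

Y = number of eggs to the first success; geometric, p = 0.12.
P(Y ≤ 8) = 1 − (1−p)^8 = 1 − 0.35963 = 0.64037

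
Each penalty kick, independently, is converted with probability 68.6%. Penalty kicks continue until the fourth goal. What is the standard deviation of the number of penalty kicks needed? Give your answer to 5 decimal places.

1.63369

Y = total penalty kicks until the fourth success; negative binomial with r=4, p=0.686.
SD(Y) = √[r(1−p)/p²] = √(2.6689560) = 1.6336940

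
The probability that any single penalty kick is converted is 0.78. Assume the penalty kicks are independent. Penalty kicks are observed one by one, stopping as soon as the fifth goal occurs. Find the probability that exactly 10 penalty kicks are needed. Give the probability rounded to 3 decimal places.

Y = trial on which the fifth success occurs; negative binomial, r=5, p=0.78.
P(Y=10) = C(9,4) · p^5 · (1−p)^5
= 126 · 0.28872 · 0.00051536 = 0.01875

0.019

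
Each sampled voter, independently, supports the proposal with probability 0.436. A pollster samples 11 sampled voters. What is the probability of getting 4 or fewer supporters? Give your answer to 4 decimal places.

0.4343

X ~ Binomial(11, 0.436); P(X ≤ 4) = Σ C(11,k) p^k (1−p)^(11−k) over k:
  k=0: C(11,0)·0.436^0·0.564^11 = 0.001837
  k=1: C(11,1)·0.436^1·0.564^10 = 0.015620
  k=2: C(11,2)·0.436^2·0.564^9 = 0.060374
  k=3: C(11,3)·0.436^3·0.564^8 = 0.140016
  k=4: C(11,4)·0.436^4·0.564^7 = 0.216478
Total = 0.434324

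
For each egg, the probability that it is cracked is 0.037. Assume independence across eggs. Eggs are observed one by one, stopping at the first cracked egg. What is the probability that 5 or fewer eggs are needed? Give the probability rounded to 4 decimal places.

Y = number of eggs to the first success; geometric, p = 0.037.
P(Y ≤ 5) = 1 − (1−p)^5 = 1 − 0.828193 = 0.171807

0.1718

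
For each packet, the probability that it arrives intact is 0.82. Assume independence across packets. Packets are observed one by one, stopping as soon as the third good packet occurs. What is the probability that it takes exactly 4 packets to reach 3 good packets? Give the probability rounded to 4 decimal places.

Y = trial on which the third success occurs; negative binomial, r=3, p=0.82.
P(Y=4) = C(3,2) · p^3 · (1−p)^1
= 3 · 0.55137 · 0.18 = 0.297739

0.2977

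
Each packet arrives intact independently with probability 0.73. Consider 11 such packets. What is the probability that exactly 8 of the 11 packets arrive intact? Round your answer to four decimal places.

0.2619

X ~ Binomial(n=11, p=0.73).
P(X=8) = C(11,8) · p^8 · (1−p)^3
= 165 · 0.080646 · 0.019683 = 0.261914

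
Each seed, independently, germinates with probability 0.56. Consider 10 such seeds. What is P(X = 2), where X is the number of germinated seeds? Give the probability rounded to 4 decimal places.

X ~ Binomial(n=10, p=0.56).
P(X=2) = C(10,2) · p^2 · (1−p)^8
= 45 · 0.3136 · 0.0014048 = 0.019825

0.0198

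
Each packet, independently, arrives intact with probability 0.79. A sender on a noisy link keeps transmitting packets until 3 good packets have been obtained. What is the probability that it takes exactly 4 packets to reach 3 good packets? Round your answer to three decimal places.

Y = trial on which the third success occurs; negative binomial, r=3, p=0.79.
P(Y=4) = C(3,2) · p^3 · (1−p)^1
= 3 · 0.49304 · 0.21 = 0.31061

0.311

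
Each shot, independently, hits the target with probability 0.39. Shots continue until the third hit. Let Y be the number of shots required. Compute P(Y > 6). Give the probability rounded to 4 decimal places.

0.5650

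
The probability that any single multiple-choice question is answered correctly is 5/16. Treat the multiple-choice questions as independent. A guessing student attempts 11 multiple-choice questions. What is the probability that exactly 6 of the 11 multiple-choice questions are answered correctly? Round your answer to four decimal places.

X ~ Binomial(n=11, p=0.3125).
P(X=6) = C(11,6) · p^6 · (1−p)^5
= 462 · 0.00093132 · 0.15359 = 0.066085

0.0661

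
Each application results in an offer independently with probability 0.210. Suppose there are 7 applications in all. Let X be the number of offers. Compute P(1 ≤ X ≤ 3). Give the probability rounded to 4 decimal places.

0.7686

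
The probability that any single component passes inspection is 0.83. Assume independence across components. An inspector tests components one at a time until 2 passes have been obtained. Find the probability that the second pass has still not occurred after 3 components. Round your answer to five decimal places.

0.07687

Needing more than 3 components ⇔ fewer than 2 successes in the first 3. With X ~ Binomial(3, 0.83), P(Y > 3) = P(X ≤ 1).
  k=0: C(3,0)·0.83^0·0.17^3 = 0.0049130
  k=1: C(3,1)·0.83^1·0.17^2 = 0.0719610
P(X ≤ 1) = 0.0768740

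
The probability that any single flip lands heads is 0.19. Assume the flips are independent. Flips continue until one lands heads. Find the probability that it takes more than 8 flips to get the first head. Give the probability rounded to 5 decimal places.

Y = number of flips to the first success; geometric, p = 0.19.
P(Y > 8) = P(first 8 all fail) = (1−p)^8 = 0.1853020

0.18530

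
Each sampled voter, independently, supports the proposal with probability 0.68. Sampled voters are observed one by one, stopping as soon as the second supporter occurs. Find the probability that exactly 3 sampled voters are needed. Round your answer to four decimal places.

Y = trial on which the second success occurs; negative binomial, r=2, p=0.68.
P(Y=3) = C(2,1) · p^2 · (1−p)^1
= 2 · 0.4624 · 0.32 = 0.295936

0.2959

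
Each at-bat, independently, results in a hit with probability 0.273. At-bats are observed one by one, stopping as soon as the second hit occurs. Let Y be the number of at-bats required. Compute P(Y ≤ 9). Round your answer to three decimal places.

0.752

Finishing within 9 at-bats ⇔ at least 2 successes in the first 9. With X ~ Binomial(9, 0.273), P(Y ≤ 9) = 1 − P(X ≤ 1).
  k=0: C(9,0)·0.273^0·0.727^9 = 0.05673
  k=1: C(9,1)·0.273^1·0.727^8 = 0.19173
1 − 0.24846 = 0.75154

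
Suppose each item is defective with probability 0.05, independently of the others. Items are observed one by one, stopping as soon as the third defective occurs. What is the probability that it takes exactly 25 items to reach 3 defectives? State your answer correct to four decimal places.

0.0112

Y = trial on which the third success occurs; negative binomial, r=3, p=0.05.
P(Y=25) = C(24,2) · p^3 · (1−p)^22
= 276 · 0.000125 · 0.32353 = 0.011162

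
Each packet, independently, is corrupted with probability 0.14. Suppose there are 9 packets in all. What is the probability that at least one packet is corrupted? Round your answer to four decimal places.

0.7427

P(at least one) = 1 − P(none) = 1 − (1 − 0.14)^9
= 1 − 0.257327 = 0.742673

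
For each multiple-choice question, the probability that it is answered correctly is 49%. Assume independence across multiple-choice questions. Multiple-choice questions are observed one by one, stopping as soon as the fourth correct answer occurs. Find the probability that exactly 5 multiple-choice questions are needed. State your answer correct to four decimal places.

Y = trial on which the fourth success occurs; negative binomial, r=4, p=0.49.
P(Y=5) = C(4,3) · p^4 · (1−p)^1
= 4 · 0.057648 · 0.51 = 0.117602

0.1176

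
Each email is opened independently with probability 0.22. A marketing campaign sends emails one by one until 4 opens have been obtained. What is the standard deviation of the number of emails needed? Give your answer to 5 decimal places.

Y = total emails until the fourth success; negative binomial with r=4, p=0.22.
SD(Y) = √[r(1−p)/p²] = √(64.4628099) = 8.0288735

8.02887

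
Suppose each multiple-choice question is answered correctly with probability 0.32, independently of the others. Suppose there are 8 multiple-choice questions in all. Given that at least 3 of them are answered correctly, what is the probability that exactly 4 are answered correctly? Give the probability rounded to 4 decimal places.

X ~ Binomial(8, 0.32). Want P(X=4 | X≥3) = P(X=4) / P(X≥3).
P(X=4) = C(8,4)·0.32^4·0.68^4 = 0.156940
P(X≥3) = 1 − 0.045716 − 0.172109 − 0.283473 = 0.498702
Ratio = 0.156940 / 0.498702 = 0.314697

0.3147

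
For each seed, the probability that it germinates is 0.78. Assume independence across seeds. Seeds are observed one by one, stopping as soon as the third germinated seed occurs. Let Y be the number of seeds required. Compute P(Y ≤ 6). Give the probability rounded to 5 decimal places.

Finishing within 6 seeds ⇔ at least 3 successes in the first 6. With X ~ Binomial(6, 0.78), P(Y ≤ 6) = 1 − P(X ≤ 2).
  k=0: C(6,0)·0.78^0·0.22^6 = 0.0001134
  k=1: C(6,1)·0.78^1·0.22^5 = 0.0024119
  k=2: C(6,2)·0.78^2·0.22^4 = 0.0213782
1 − 0.0239035 = 0.9760965

0.97610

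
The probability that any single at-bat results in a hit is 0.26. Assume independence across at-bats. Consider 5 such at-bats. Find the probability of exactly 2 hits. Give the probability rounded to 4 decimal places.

X ~ Binomial(n=5, p=0.26).
P(X=2) = C(5,2) · p^2 · (1−p)^3
= 10 · 0.0676 · 0.40522 = 0.273931

0.2739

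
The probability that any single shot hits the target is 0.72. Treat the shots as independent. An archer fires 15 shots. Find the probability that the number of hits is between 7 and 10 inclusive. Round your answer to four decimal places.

X ~ Binomial(15, 0.72); P(7 ≤ X ≤ 10) = Σ C(15,k) p^k (1−p)^(15−k) over k:
  k=7: C(15,7)·0.72^7·0.28^8 = 0.024386
  k=8: C(15,8)·0.72^8·0.28^7 = 0.062707
  k=9: C(15,9)·0.72^9·0.28^6 = 0.125414
  k=10: C(15,10)·0.72^10·0.28^5 = 0.193495
Total = 0.406002

0.4060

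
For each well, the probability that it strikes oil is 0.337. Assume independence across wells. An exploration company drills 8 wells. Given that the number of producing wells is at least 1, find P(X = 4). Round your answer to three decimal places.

X ~ Binomial(8, 0.337). Want P(X=4 | X≥1) = P(X=4) / P(X≥1).
P(X=4) = C(8,4)·0.337^4·0.663^4 = 0.17445
P(X≥1) = 1 − 0.03733 = 0.96267
Ratio = 0.17445 / 0.96267 = 0.18122

0.181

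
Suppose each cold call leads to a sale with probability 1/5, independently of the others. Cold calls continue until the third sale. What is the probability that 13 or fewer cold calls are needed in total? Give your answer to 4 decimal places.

Finishing within 13 cold calls ⇔ at least 3 successes in the first 13. With X ~ Binomial(13, 0.20), P(Y ≤ 13) = 1 − P(X ≤ 2).
  k=0: C(13,0)·0.20^0·0.80^13 = 0.054976
  k=1: C(13,1)·0.20^1·0.80^12 = 0.178671
  k=2: C(13,2)·0.20^2·0.80^11 = 0.268006
1 − 0.501652 = 0.498348

0.4983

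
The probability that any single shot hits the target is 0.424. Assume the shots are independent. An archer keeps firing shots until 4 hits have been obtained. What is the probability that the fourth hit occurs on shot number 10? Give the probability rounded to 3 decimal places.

Y = trial on which the fourth success occurs; negative binomial, r=4, p=0.424.
P(Y=10) = C(9,3) · p^4 · (1−p)^6
= 84 · 0.032319 · 0.03652 = 0.09915

0.099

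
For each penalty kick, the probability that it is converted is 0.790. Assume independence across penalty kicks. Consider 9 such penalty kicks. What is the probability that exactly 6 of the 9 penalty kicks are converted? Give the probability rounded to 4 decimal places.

X ~ Binomial(n=9, p=0.79).
P(X=6) = C(9,6) · p^6 · (1−p)^3
= 84 · 0.24309 · 0.009261 = 0.189104

0.1891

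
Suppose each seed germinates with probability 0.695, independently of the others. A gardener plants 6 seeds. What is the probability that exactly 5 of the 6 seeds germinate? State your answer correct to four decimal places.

0.2967

X ~ Binomial(n=6, p=0.695).
P(X=5) = C(6,5) · p^5 · (1−p)^1
= 6 · 0.16215 · 0.305 = 0.296739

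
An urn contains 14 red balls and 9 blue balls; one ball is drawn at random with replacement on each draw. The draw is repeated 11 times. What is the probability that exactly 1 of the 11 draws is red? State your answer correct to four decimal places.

0.0006

X ~ Binomial(n=11, p=0.608696).
P(X=1) = C(11,1) · p^1 · (1−p)^10
= 11 · 0.6087 · 8.4168e-05 = 0.000564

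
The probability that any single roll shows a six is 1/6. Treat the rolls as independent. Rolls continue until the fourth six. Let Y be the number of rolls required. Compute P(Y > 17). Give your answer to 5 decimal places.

0.68872

Needing more than 17 rolls ⇔ fewer than 4 successes in the first 17. With X ~ Binomial(17, 0.166667), P(Y > 17) = P(X ≤ 3).
  k=0: C(17,0)·0.166667^0·0.833333^17 = 0.0450732
  k=1: C(17,1)·0.166667^1·0.833333^16 = 0.1532490
  k=2: C(17,2)·0.166667^2·0.833333^15 = 0.2451984
  k=3: C(17,3)·0.166667^3·0.833333^14 = 0.2451984
P(X ≤ 3) = 0.6887192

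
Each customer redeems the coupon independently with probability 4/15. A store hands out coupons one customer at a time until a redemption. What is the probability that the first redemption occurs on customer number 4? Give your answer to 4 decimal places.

0.1052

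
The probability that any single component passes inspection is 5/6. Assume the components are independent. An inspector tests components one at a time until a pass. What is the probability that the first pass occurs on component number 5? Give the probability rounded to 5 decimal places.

Geometric (trials to first success), p = 0.833333.
P(Y = 5) = (1−p)^4 · p = 0.0007716 · 0.833333 = 0.0006430

0.00064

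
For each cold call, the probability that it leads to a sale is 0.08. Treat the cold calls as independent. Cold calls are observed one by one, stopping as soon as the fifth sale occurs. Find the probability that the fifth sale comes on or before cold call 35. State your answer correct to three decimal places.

Finishing within 35 cold calls ⇔ at least 5 successes in the first 35. With X ~ Binomial(35, 0.08), P(Y ≤ 35) = 1 − P(X ≤ 4).
  k=0: C(35,0)·0.08^0·0.92^35 = 0.05402
  k=1: C(35,1)·0.08^1·0.92^34 = 0.16442
  k=2: C(35,2)·0.08^2·0.92^33 = 0.24305
  k=3: C(35,3)·0.08^3·0.92^32 = 0.23248
  k=4: C(35,4)·0.08^4·0.92^31 = 0.16173
1 − 0.85570 = 0.14430

0.144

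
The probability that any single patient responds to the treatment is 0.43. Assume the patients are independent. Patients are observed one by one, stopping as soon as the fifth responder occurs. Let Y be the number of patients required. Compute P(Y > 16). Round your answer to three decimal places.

0.113

Needing more than 16 patients ⇔ fewer than 5 successes in the first 16. With X ~ Binomial(16, 0.43), P(Y > 16) = P(X ≤ 4).
  k=0: C(16,0)·0.43^0·0.57^16 = 0.00012
  k=1: C(16,1)·0.43^1·0.57^15 = 0.00150
  k=2: C(16,2)·0.43^2·0.57^14 = 0.00848
  k=3: C(16,3)·0.43^3·0.57^13 = 0.02985
  k=4: C(16,4)·0.43^4·0.57^12 = 0.07319
P(X ≤ 4) = 0.11314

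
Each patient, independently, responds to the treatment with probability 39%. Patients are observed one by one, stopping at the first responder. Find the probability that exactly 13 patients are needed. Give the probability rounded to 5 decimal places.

Geometric (trials to first success), p = 0.39.
P(Y = 13) = (1−p)^12 · p = 0.0026543 · 0.39 = 0.0010352

0.00104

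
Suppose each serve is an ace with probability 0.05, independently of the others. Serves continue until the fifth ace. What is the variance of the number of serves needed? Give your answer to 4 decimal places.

Y = total serves until the fifth success; negative binomial with r=5, p=0.05.
Var(Y) = r(1−p)/p² = 5·0.95 / 0.05² = 1900.000000

1900.0000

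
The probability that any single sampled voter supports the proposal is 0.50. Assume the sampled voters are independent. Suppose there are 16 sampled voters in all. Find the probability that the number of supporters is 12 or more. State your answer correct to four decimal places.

0.0384

X ~ Binomial(16, 0.50); P(X ≥ 12) = Σ C(16,k) p^k (1−p)^(16−k) over k:
  k=12: C(16,12)·0.50^12·0.50^4 = 0.027771
  k=13: C(16,13)·0.50^13·0.50^3 = 0.008545
  k=14: C(16,14)·0.50^14·0.50^2 = 0.001831
  k=15: C(16,15)·0.50^15·0.50^1 = 0.000244
  k=16: C(16,16)·0.50^16·0.50^0 = 0.000015
Total = 0.038406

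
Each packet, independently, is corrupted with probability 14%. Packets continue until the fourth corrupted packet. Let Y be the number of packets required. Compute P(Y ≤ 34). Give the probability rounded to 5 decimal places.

Finishing within 34 packets ⇔ at least 4 successes in the first 34. With X ~ Binomial(34, 0.14), P(Y ≤ 34) = 1 − P(X ≤ 3).
  k=0: C(34,0)·0.14^0·0.86^34 = 0.0059285
  k=1: C(34,1)·0.14^1·0.86^33 = 0.0328137
  k=2: C(34,2)·0.14^2·0.86^32 = 0.0881393
  k=3: C(34,3)·0.14^3·0.86^31 = 0.1530480
1 − 0.2799295 = 0.7200705

0.72007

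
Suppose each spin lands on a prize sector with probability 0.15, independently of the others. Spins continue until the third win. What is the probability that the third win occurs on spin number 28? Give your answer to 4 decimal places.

Y = trial on which the third success occurs; negative binomial, r=3, p=0.15.
P(Y=28) = C(27,2) · p^3 · (1−p)^25
= 351 · 0.003375 · 0.017198 = 0.020373

0.0204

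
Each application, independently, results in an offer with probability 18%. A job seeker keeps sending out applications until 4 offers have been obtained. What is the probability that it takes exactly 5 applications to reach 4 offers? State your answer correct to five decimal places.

Y = trial on which the fourth success occurs; negative binomial, r=4, p=0.18.
P(Y=5) = C(4,3) · p^4 · (1−p)^1
= 4 · 0.0010498 · 0.82 = 0.0034432

0.00344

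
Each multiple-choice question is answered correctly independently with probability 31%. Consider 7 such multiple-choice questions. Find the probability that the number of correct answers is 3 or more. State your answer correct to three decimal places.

X ~ Binomial(7, 0.31); P(X ≥ 3) = Σ C(7,k) p^k (1−p)^(7−k) over k:
  k=3: C(7,3)·0.31^3·0.69^4 = 0.23635
  k=4: C(7,4)·0.31^4·0.69^3 = 0.10618
  k=5: C(7,5)·0.31^5·0.69^2 = 0.02862
  k=6: C(7,6)·0.31^6·0.69^1 = 0.00429
  k=7: C(7,7)·0.31^7·0.69^0 = 0.00028
Total = 0.37572

0.376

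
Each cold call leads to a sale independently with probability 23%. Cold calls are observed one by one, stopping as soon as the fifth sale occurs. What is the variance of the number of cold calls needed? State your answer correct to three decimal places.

Y = total cold calls until the fifth success; negative binomial with r=5, p=0.23.
Var(Y) = r(1−p)/p² = 5·0.77 / 0.23² = 72.77883

72.779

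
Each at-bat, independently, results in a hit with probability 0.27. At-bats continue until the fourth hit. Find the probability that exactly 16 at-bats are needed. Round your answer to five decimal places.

0.05538

Y = trial on which the fourth success occurs; negative binomial, r=4, p=0.27.
P(Y=16) = C(15,3) · p^4 · (1−p)^12
= 455 · 0.0053144 · 0.022902 = 0.0553784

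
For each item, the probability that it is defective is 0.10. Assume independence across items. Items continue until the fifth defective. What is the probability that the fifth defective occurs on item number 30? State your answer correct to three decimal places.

Y = trial on which the fifth success occurs; negative binomial, r=5, p=0.10.
P(Y=30) = C(29,4) · p^5 · (1−p)^25
= 23751 · 1e-05 · 0.07179 = 0.01705

0.017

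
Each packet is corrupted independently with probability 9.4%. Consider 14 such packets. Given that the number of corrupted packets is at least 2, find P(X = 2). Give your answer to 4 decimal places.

0.6401

X ~ Binomial(14, 0.094). Want P(X=2 | X≥2) = P(X=2) / P(X≥2).
P(X=2) = C(14,2)·0.094^2·0.906^12 = 0.245944
P(X≥2) = 1 − 0.251070 − 0.364689 = 0.384241
Ratio = 0.245944 / 0.384241 = 0.640076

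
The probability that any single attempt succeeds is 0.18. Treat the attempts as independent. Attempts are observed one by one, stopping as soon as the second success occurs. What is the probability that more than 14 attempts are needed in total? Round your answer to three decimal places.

0.253

Needing more than 14 attempts ⇔ fewer than 2 successes in the first 14. With X ~ Binomial(14, 0.18), P(Y > 14) = P(X ≤ 1).
  k=0: C(14,0)·0.18^0·0.82^14 = 0.06214
  k=1: C(14,1)·0.18^1·0.82^13 = 0.19098
P(X ≤ 1) = 0.25312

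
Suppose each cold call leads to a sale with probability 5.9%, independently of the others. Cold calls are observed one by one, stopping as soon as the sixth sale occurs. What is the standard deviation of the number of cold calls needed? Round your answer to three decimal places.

Y = total cold calls until the sixth success; negative binomial with r=6, p=0.059.
SD(Y) = √[r(1−p)/p²] = √(1621.94772) = 40.27341

40.273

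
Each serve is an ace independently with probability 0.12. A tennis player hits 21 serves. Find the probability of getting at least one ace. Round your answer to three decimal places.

0.932

P(at least one) = 1 − P(none) = 1 − (1 − 0.12)^21
= 1 − 0.06826 = 0.93174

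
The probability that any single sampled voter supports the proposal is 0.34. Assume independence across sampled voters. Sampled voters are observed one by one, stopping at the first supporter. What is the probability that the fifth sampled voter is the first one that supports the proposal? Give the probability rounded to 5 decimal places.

0.06451

Geometric (trials to first success), p = 0.34.
P(Y = 5) = (1−p)^4 · p = 0.18975 · 0.34 = 0.0645141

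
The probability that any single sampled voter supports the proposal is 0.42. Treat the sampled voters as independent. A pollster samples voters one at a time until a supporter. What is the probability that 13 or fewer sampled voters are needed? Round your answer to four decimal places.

Y = number of sampled voters to the first success; geometric, p = 0.42.
P(Y ≤ 13) = 1 − (1−p)^13 = 1 − 0.000841 = 0.999159

0.9992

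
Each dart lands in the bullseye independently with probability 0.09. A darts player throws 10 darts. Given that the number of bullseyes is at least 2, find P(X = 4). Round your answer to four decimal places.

X ~ Binomial(10, 0.09). Want P(X=4 | X≥2) = P(X=4) / P(X≥2).
P(X=4) = C(10,4)·0.09^4·0.91^6 = 0.007824
P(X≥2) = 1 − 0.389416 − 0.385137 = 0.225447
Ratio = 0.007824 / 0.225447 = 0.034705

0.0347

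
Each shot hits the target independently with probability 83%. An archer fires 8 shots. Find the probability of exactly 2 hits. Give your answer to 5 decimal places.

0.00047

X ~ Binomial(n=8, p=0.83).
P(X=2) = C(8,2) · p^2 · (1−p)^6
= 28 · 0.6889 · 2.4138e-05 = 0.0004656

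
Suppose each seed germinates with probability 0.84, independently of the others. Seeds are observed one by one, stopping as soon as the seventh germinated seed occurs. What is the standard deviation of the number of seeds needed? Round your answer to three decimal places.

Y = total seeds until the seventh success; negative binomial with r=7, p=0.84.
SD(Y) = √[r(1−p)/p²] = √(1.58730) = 1.25988

1.260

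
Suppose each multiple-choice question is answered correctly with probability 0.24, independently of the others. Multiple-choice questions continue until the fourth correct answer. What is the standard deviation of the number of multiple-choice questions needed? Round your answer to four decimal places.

Y = total multiple-choice questions until the fourth success; negative binomial with r=4, p=0.24.
SD(Y) = √[r(1−p)/p²] = √(52.777778) = 7.264832

7.2648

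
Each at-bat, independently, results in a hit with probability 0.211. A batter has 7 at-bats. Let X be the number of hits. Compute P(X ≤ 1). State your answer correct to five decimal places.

0.54667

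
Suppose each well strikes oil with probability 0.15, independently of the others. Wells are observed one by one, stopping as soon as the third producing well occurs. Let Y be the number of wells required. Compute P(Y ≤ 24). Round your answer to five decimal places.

Finishing within 24 wells ⇔ at least 3 successes in the first 24. With X ~ Binomial(24, 0.15), P(Y ≤ 24) = 1 − P(X ≤ 2).
  k=0: C(24,0)·0.15^0·0.85^24 = 0.0202327
  k=1: C(24,1)·0.15^1·0.85^23 = 0.0856915
  k=2: C(24,2)·0.15^2·0.85^22 = 0.1739034
1 − 0.2798276 = 0.7201724

0.72017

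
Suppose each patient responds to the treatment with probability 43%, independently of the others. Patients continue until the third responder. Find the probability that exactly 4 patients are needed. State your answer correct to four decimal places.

0.1360

Y = trial on which the third success occurs; negative binomial, r=3, p=0.43.
P(Y=4) = C(3,2) · p^3 · (1−p)^1
= 3 · 0.079507 · 0.57 = 0.135957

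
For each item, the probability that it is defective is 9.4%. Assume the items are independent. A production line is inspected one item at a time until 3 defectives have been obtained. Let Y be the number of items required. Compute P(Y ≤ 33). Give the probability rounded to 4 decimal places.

0.6111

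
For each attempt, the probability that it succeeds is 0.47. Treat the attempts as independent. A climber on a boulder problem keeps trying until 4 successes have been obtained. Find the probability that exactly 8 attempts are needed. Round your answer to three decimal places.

0.135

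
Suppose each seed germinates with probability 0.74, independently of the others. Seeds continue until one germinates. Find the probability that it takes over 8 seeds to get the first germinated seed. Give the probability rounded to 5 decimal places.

0.00002

Y = number of seeds to the first success; geometric, p = 0.74.
P(Y > 8) = P(first 8 all fail) = (1−p)^8 = 0.0000209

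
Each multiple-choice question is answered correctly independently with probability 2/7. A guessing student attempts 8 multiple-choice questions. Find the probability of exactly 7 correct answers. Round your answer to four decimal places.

0.0009

X ~ Binomial(n=8, p=0.285714).
P(X=7) = C(8,7) · p^7 · (1−p)^1
= 8 · 0.00015543 · 0.71429 = 0.000888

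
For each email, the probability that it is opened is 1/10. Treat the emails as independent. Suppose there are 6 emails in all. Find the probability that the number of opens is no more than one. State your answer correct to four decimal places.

X ~ Binomial(6, 0.10); P(X ≤ 1) = Σ C(6,k) p^k (1−p)^(6−k) over k:
  k=0: C(6,0)·0.10^0·0.90^6 = 0.531441
  k=1: C(6,1)·0.10^1·0.90^5 = 0.354294
Total = 0.885735

0.8857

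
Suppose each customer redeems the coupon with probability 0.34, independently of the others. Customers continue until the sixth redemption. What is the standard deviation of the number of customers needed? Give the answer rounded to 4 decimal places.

5.8529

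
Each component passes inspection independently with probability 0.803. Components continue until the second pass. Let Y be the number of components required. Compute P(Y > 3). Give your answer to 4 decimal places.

0.1011

Needing more than 3 components ⇔ fewer than 2 successes in the first 3. With X ~ Binomial(3, 0.803), P(Y > 3) = P(X ≤ 1).
  k=0: C(3,0)·0.803^0·0.197^3 = 0.007645
  k=1: C(3,1)·0.803^1·0.197^2 = 0.093491
P(X ≤ 1) = 0.101136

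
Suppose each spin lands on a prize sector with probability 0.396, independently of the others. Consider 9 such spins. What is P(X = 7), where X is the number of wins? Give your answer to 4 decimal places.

X ~ Binomial(n=9, p=0.396).
P(X=7) = C(9,7) · p^7 · (1−p)^2
= 36 · 0.0015271 · 0.36482 = 0.020056

0.0201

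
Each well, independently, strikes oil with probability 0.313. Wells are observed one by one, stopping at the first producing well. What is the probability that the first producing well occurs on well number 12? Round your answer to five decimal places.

0.00504

Geometric (trials to first success), p = 0.313.
P(Y = 12) = (1−p)^11 · p = 0.016089 · 0.313 = 0.0050358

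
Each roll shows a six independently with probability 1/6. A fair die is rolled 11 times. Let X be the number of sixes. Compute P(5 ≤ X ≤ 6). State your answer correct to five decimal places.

0.02388

X ~ Binomial(11, 0.166667); P(5 ≤ X ≤ 6) = Σ C(11,k) p^k (1−p)^(11−k) over k:
  k=5: C(11,5)·0.166667^5·0.833333^6 = 0.0198975
  k=6: C(11,6)·0.166667^6·0.833333^5 = 0.0039795
Total = 0.0238770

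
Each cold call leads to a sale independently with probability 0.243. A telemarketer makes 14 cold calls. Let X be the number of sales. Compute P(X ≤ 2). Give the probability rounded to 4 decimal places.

X ~ Binomial(14, 0.243); P(X ≤ 2) = Σ C(14,k) p^k (1−p)^(14−k) over k:
  k=0: C(14,0)·0.243^0·0.757^14 = 0.020293
  k=1: C(14,1)·0.243^1·0.757^13 = 0.091197
  k=2: C(14,2)·0.243^2·0.757^12 = 0.190285
Total = 0.301775

0.3018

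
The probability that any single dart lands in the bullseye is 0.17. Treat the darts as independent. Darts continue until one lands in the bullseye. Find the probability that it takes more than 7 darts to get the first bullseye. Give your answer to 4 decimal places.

Y = number of darts to the first success; geometric, p = 0.17.
P(Y > 7) = P(first 7 all fail) = (1−p)^7 = 0.271361

0.2714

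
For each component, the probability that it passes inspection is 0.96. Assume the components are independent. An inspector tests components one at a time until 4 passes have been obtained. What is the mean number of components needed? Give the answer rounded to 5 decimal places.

4.16667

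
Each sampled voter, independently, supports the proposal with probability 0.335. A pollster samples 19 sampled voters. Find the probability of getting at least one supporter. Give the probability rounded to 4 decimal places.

0.9996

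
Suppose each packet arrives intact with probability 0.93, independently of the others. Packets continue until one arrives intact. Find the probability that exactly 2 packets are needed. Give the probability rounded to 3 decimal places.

0.065

Geometric (trials to first success), p = 0.93.
P(Y = 2) = (1−p)^1 · p = 0.07 · 0.93 = 0.06510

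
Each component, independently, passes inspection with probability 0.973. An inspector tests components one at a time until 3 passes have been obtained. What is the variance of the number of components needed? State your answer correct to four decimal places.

Y = total components until the third success; negative binomial with r=3, p=0.973.
Var(Y) = r(1−p)/p² = 3·0.027 / 0.973² = 0.085558

0.0856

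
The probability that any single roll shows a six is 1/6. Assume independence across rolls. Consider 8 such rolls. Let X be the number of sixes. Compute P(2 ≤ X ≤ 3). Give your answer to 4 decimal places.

0.3647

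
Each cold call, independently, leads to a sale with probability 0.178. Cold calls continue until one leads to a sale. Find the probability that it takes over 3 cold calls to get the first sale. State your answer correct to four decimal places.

0.5554

Y = number of cold calls to the first success; geometric, p = 0.178.
P(Y > 3) = P(first 3 all fail) = (1−p)^3 = 0.555412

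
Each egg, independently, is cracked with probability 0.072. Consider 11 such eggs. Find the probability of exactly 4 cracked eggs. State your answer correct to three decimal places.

0.005

X ~ Binomial(n=11, p=0.072).
P(X=4) = C(11,4) · p^4 · (1−p)^7
= 330 · 2.6874e-05 · 0.5927 = 0.00526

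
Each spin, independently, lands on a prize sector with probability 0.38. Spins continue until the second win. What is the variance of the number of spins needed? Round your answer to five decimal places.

8.58726

Y = total spins until the second success; negative binomial with r=2, p=0.38.
Var(Y) = r(1−p)/p² = 2·0.62 / 0.38² = 8.5872576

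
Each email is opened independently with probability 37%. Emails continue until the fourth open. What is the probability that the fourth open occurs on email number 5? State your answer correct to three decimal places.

Y = trial on which the fourth success occurs; negative binomial, r=4, p=0.37.
P(Y=5) = C(4,3) · p^4 · (1−p)^1
= 4 · 0.018742 · 0.63 = 0.04723

0.047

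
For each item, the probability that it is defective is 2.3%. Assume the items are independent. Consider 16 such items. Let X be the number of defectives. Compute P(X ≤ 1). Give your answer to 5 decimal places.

0.94873

X ~ Binomial(16, 0.023); P(X ≤ 1) = Σ C(16,k) p^k (1−p)^(16−k) over k:
  k=0: C(16,0)·0.023^0·0.977^16 = 0.6891488
  k=1: C(16,1)·0.023^1·0.977^15 = 0.2595770
Total = 0.9487259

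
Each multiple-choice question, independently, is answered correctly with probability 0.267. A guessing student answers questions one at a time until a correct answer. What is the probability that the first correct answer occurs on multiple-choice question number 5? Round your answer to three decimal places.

0.077

Geometric (trials to first success), p = 0.267.
P(Y = 5) = (1−p)^4 · p = 0.28868 · 0.267 = 0.07708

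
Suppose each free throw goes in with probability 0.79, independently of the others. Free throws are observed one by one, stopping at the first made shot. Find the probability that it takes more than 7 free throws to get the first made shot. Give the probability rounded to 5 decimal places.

Y = number of free throws to the first success; geometric, p = 0.79.
P(Y > 7) = P(first 7 all fail) = (1−p)^7 = 0.0000180

0.00002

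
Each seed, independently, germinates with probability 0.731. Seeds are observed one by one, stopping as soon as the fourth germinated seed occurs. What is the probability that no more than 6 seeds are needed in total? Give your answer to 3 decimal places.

0.799

Finishing within 6 seeds ⇔ at least 4 successes in the first 6. With X ~ Binomial(6, 0.731), P(Y ≤ 6) = 1 − P(X ≤ 3).
  k=0: C(6,0)·0.731^0·0.269^6 = 0.00038
  k=1: C(6,1)·0.731^1·0.269^5 = 0.00618
  k=2: C(6,2)·0.731^2·0.269^4 = 0.04197
  k=3: C(6,3)·0.731^3·0.269^3 = 0.15207
1 − 0.20059 = 0.79941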